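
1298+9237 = 10535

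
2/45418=1/22709 = 0.00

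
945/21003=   315/7001=   0.04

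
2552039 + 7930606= 10482645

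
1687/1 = 1687=1687.00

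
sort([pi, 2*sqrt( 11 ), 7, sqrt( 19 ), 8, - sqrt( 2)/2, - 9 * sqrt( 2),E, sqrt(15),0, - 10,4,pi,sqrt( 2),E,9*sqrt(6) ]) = [ - 9*sqrt ( 2) , - 10, - sqrt(2 ) /2  ,  0 , sqrt( 2 ), E, E, pi, pi, sqrt(15), 4, sqrt(19),2*sqrt( 11),7,8, 9 * sqrt( 6 )]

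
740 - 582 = 158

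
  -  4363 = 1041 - 5404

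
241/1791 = 241/1791 = 0.13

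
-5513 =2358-7871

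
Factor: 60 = 2^2*3^1 * 5^1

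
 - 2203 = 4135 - 6338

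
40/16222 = 20/8111 = 0.00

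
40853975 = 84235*485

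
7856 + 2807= 10663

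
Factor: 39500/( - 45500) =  - 79/91=- 7^ ( - 1)*13^(  -  1 )*79^1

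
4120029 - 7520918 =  - 3400889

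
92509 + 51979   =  144488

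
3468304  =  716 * 4844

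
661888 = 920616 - 258728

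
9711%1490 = 771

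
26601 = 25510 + 1091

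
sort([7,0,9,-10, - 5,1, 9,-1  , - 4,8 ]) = [ - 10, - 5 , - 4, -1, 0, 1,7,8,9,9 ]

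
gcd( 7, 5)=1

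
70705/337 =209 + 272/337  =  209.81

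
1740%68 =40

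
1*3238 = 3238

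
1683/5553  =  187/617 = 0.30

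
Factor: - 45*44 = -2^2*3^2*5^1*11^1 = -1980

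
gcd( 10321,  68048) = 1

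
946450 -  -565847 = 1512297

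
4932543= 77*64059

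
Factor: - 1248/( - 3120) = 2^1 * 5^( - 1) = 2/5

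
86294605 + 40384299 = 126678904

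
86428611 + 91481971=177910582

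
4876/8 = 1219/2 = 609.50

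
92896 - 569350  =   - 476454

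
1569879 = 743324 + 826555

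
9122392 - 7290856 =1831536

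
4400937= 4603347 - 202410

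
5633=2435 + 3198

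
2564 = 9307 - 6743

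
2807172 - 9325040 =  - 6517868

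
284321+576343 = 860664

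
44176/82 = 538 + 30/41 = 538.73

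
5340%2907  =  2433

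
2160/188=540/47=11.49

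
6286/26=241 + 10/13 = 241.77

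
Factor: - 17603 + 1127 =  - 2^2*3^1*1373^1 =- 16476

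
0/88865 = 0 = 0.00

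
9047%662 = 441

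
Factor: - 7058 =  - 2^1*3529^1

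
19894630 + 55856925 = 75751555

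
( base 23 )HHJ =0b10010010111011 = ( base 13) 4384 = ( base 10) 9403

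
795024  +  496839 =1291863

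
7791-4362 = 3429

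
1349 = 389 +960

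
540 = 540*1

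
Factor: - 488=  -  2^3*61^1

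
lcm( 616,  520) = 40040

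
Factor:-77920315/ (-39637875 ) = 3^( - 1 )*5^( - 2 )*11^1*401^1*3533^1*105701^(-1)= 15584063/7927575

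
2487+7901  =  10388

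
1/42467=1/42467 = 0.00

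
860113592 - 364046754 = 496066838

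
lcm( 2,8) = 8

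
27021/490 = 55 + 71/490 = 55.14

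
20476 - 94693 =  - 74217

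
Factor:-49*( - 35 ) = 1715 = 5^1*7^3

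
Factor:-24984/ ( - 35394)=12/17 = 2^2*3^1*17^(  -  1) 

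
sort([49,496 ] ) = [49, 496 ]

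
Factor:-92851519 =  - 83^1*317^1*3529^1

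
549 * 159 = 87291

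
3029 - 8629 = -5600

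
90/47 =1 + 43/47 = 1.91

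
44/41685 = 44/41685  =  0.00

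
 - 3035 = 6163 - 9198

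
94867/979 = 96 + 883/979 = 96.90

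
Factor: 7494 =2^1*3^1*1249^1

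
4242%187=128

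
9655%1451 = 949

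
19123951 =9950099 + 9173852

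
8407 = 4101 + 4306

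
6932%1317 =347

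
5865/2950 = 1173/590 = 1.99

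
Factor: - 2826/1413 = - 2^1 = - 2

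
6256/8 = 782  =  782.00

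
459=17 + 442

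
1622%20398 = 1622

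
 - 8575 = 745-9320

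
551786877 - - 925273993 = 1477060870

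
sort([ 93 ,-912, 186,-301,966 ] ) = [-912 , - 301 , 93,  186, 966 ]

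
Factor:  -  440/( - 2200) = 1/5= 5^(-1 )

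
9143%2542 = 1517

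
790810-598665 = 192145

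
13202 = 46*287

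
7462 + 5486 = 12948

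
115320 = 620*186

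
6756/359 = 18 + 294/359 =18.82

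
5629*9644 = 54286076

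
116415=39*2985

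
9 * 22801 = 205209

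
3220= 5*644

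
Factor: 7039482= 2^1 * 3^1*193^1 * 6079^1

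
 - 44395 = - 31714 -12681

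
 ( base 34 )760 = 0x2068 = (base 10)8296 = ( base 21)IH1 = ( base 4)2001220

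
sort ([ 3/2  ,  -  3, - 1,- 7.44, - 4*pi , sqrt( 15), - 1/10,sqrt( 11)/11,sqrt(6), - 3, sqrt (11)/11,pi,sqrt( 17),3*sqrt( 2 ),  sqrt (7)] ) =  [-4*pi,- 7.44, - 3, - 3,- 1, - 1/10,sqrt( 11)/11, sqrt( 11)/11, 3/2,sqrt( 6),sqrt( 7),pi,  sqrt( 15), sqrt( 17 ),3*sqrt( 2 )]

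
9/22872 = 3/7624 = 0.00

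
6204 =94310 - 88106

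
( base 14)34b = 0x28f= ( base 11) 546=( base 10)655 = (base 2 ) 1010001111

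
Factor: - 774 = - 2^1*3^2*43^1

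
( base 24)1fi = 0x3ba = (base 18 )2H0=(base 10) 954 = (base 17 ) 352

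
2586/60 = 431/10 = 43.10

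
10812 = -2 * (-5406 )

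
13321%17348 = 13321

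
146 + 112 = 258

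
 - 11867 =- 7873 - 3994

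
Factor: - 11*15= - 3^1 * 5^1*11^1 = - 165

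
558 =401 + 157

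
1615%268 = 7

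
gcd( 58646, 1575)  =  7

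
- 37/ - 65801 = 37/65801 =0.00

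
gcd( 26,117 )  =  13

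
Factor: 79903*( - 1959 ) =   -  156529977=- 3^1*653^1*79903^1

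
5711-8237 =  - 2526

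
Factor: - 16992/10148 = - 72/43  =  -  2^3*3^2*43^( - 1)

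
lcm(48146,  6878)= 48146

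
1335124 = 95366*14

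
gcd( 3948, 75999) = 987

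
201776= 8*25222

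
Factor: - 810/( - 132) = 2^(  -  1)*3^3*5^1*11^( - 1) = 135/22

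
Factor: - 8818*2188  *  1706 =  - 2^4*547^1*853^1*4409^1  =  -32915195504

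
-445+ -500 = -945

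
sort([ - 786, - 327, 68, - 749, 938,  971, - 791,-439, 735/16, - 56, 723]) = [-791, - 786, - 749, - 439, - 327, - 56, 735/16,68, 723 , 938,971]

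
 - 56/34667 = - 1 + 34611/34667 = -0.00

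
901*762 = 686562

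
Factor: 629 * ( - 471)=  - 296259 = - 3^1*17^1*37^1 * 157^1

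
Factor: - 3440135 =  - 5^1*  688027^1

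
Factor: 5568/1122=928/187 = 2^5*11^(  -  1)*17^( - 1 )*29^1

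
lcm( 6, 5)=30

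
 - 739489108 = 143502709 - 882991817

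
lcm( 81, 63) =567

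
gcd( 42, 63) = 21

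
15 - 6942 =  - 6927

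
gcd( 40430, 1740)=10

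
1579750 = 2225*710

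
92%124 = 92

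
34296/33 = 1039+3/11 = 1039.27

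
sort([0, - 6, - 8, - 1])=[ - 8, - 6, - 1, 0]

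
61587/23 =61587/23 = 2677.70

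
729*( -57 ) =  - 41553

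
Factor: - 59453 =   -  59453^1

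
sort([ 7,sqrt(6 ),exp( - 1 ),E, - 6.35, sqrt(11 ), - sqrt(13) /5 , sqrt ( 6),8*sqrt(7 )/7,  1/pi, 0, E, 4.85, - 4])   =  [ - 6.35, - 4, - sqrt(13) /5, 0 , 1/pi , exp(  -  1), sqrt ( 6), sqrt( 6), E, E,8*sqrt( 7 )/7, sqrt(11), 4.85, 7] 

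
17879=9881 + 7998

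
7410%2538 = 2334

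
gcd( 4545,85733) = 1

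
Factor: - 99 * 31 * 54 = -2^1*3^5 * 11^1*31^1 = - 165726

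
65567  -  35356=30211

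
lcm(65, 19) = 1235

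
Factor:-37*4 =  - 148 = - 2^2 *37^1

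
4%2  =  0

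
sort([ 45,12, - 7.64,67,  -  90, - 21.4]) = [-90, - 21.4, - 7.64,12,45, 67] 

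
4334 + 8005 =12339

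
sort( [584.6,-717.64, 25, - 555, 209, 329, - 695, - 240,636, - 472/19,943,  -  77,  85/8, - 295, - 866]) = [-866,-717.64, - 695, - 555, - 295,-240, - 77, - 472/19,85/8 , 25,209,329,584.6,636, 943 ] 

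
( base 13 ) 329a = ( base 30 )7P6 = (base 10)7056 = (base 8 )15620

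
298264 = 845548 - 547284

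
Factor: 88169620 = 2^2*5^1*7^2*11^1*8179^1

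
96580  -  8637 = 87943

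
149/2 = 149/2=74.50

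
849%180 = 129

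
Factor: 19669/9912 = 2^ ( -3 )*3^ (-1 )*7^(  -  1 )*13^1 *17^1*59^ (-1 )*89^1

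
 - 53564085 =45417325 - 98981410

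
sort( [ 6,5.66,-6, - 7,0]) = [ - 7,-6,0, 5.66, 6]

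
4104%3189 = 915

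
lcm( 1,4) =4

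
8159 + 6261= 14420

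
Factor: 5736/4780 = 6/5 = 2^1*3^1*5^( - 1 ) 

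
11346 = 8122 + 3224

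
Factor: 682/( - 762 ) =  - 3^(  -  1)*11^1*31^1 * 127^(-1 ) =-  341/381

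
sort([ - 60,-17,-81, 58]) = [ - 81, - 60 , - 17, 58 ]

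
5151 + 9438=14589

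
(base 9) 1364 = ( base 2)10000000110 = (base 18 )334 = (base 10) 1030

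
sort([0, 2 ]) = [ 0 , 2] 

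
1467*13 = 19071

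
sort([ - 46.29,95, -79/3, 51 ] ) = [ - 46.29, - 79/3,  51,95] 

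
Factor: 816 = 2^4*3^1*17^1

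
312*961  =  299832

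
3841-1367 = 2474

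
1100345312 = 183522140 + 916823172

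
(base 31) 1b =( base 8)52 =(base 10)42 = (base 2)101010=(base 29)1D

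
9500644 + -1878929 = 7621715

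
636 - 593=43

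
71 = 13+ 58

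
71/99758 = 71/99758 = 0.00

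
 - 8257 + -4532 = -12789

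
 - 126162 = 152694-278856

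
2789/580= 2789/580 =4.81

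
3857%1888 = 81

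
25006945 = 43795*571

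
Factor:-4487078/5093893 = - 2^1*7^( - 3)*19^1*14851^( - 1) * 118081^1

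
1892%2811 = 1892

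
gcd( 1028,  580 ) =4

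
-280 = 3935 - 4215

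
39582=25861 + 13721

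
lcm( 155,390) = 12090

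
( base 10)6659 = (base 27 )93h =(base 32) 6g3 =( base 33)63Q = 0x1A03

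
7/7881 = 7/7881= 0.00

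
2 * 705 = 1410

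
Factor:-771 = -3^1*  257^1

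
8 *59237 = 473896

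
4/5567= 4/5567 = 0.00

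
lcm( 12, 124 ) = 372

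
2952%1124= 704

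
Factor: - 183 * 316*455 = -26311740  =  -2^2 * 3^1*5^1*7^1*13^1*61^1*79^1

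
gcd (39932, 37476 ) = 4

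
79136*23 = 1820128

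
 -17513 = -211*83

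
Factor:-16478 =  -2^1* 7^1*11^1*107^1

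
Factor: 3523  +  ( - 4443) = -920 = - 2^3*5^1*23^1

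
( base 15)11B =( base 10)251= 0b11111011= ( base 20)CB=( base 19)D4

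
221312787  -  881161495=-659848708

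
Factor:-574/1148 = - 2^( - 1)  =  - 1/2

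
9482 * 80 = 758560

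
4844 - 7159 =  - 2315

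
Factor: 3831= 3^1*1277^1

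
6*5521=33126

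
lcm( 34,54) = 918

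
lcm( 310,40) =1240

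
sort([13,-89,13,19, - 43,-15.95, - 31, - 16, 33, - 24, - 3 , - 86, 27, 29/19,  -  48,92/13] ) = [ - 89, - 86, - 48, - 43, - 31, - 24, - 16, - 15.95, - 3,29/19, 92/13,13,13,  19,27, 33]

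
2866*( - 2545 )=-7293970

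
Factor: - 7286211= - 3^2*809579^1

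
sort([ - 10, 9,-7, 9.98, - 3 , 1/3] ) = [ - 10, - 7,- 3 , 1/3,9,9.98] 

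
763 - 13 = 750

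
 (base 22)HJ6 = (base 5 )234102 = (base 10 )8652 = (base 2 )10000111001100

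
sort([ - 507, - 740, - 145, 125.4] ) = [ - 740,  -  507, - 145, 125.4]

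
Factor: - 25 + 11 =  -2^1*7^1  =  - 14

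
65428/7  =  9346  +  6/7 = 9346.86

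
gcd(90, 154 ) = 2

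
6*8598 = 51588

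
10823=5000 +5823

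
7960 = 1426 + 6534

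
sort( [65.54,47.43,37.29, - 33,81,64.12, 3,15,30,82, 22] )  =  [  -  33,3 , 15,22,30 , 37.29,47.43,64.12,65.54,81 , 82]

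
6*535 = 3210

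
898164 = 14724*61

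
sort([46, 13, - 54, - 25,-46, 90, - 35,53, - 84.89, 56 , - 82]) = [ - 84.89, - 82, - 54, - 46, - 35, - 25, 13,  46, 53, 56, 90]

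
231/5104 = 21/464 = 0.05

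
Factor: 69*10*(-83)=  - 2^1*3^1*5^1*23^1*83^1 = - 57270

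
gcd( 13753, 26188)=1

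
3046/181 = 3046/181 = 16.83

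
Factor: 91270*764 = 2^3*5^1*191^1 * 9127^1  =  69730280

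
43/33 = 43/33  =  1.30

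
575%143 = 3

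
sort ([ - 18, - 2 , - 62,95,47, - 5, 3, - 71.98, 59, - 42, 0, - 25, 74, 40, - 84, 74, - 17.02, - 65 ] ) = [  -  84,- 71.98, - 65, - 62,-42 , - 25, - 18, - 17.02, - 5, - 2, 0, 3, 40, 47  ,  59, 74,74 , 95 ]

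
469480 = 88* 5335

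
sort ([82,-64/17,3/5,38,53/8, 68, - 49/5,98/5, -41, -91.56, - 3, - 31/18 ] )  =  [  -  91.56, - 41, - 49/5, -64/17, - 3,-31/18,3/5, 53/8, 98/5,38,  68,82] 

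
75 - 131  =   - 56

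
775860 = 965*804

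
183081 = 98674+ 84407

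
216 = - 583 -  - 799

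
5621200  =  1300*4324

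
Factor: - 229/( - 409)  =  229^1*409^(- 1)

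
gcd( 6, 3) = 3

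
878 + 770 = 1648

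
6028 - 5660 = 368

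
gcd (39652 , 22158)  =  2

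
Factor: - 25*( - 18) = 450 = 2^1 * 3^2* 5^2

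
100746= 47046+53700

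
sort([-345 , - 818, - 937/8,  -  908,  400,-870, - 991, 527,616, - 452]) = [  -  991, - 908, - 870, - 818, - 452, - 345, - 937/8,400,527,616]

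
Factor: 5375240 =2^3*5^1*13^1*10337^1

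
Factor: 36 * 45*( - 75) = -2^2 *3^5 * 5^3 = - 121500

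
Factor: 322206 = 2^1  *3^1 * 83^1*647^1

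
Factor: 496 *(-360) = -2^7*3^2*5^1*31^1 =- 178560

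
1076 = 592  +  484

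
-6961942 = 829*( - 8398) 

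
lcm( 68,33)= 2244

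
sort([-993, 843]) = [-993,843 ]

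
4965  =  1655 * 3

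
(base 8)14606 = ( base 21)EH3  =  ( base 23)C82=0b1100110000110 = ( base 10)6534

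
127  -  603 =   -  476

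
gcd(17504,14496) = 32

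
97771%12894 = 7513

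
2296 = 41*56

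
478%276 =202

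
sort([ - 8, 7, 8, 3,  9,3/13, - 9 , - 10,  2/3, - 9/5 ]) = [ - 10, - 9,- 8, - 9/5,3/13,2/3,3 , 7,8, 9] 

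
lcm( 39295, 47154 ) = 235770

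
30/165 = 2/11 = 0.18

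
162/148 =1 + 7/74 = 1.09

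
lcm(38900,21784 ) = 544600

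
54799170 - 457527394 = -402728224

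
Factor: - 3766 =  - 2^1*7^1*269^1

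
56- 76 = - 20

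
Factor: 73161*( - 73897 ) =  - 3^2*11^1 * 739^1*73897^1 = - 5406378417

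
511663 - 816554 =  - 304891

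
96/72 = 1 + 1/3 = 1.33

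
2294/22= 104 + 3/11 = 104.27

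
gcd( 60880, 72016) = 16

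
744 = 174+570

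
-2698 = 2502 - 5200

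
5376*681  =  3661056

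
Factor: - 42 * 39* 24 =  - 39312=- 2^4* 3^3*7^1*13^1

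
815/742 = 1  +  73/742 = 1.10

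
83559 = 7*11937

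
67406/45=67406/45=1497.91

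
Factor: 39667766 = 2^1*17^1*29^1 *40231^1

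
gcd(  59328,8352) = 288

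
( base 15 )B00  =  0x9ab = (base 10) 2475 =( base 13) 1185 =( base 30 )2mf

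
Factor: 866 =2^1*433^1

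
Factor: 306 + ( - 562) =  - 256 = - 2^8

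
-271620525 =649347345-920967870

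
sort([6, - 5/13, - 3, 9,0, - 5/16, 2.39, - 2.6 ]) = [ - 3, - 2.6, - 5/13,  -  5/16, 0,2.39, 6, 9] 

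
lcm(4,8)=8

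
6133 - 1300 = 4833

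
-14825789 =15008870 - 29834659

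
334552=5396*62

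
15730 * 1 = 15730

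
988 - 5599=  - 4611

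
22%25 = 22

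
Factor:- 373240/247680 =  - 2^( - 4 )*3^(-2)*7^1*31^1 = -217/144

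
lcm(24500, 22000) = 1078000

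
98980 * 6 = 593880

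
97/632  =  97/632=   0.15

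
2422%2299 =123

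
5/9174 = 5/9174 = 0.00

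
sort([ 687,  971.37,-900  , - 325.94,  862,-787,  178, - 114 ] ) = [-900,- 787, - 325.94, - 114,178,687,  862,  971.37] 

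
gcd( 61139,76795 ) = 1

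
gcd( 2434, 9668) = 2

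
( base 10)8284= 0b10000001011100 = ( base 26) C6G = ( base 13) 3a03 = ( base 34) 75M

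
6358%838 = 492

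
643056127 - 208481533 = 434574594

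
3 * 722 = 2166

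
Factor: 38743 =17^1*43^1*53^1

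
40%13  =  1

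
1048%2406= 1048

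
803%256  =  35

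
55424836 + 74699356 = 130124192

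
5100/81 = 62+26/27 = 62.96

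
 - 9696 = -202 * 48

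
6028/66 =91  +  1/3 = 91.33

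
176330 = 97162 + 79168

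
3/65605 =3/65605 =0.00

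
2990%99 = 20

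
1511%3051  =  1511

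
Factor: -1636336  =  -2^4*13^1*7867^1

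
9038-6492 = 2546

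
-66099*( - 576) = 38073024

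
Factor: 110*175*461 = 8874250 = 2^1*5^3*7^1*11^1 *461^1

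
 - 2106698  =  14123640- 16230338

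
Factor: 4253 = 4253^1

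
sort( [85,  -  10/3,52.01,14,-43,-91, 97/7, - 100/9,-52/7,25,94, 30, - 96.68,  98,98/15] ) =[ -96.68, - 91, - 43,-100/9,-52/7,-10/3, 98/15, 97/7, 14 , 25,30,52.01,85,94,98]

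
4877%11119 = 4877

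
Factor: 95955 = 3^1*5^1*6397^1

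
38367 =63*609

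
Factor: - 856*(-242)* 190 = 39358880 = 2^5 *5^1*11^2* 19^1* 107^1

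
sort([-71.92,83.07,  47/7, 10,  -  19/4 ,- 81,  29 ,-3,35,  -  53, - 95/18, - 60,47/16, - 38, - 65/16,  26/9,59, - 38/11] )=[ - 81, - 71.92, - 60, - 53, - 38, - 95/18, - 19/4, - 65/16, - 38/11, - 3,  26/9,47/16,47/7 , 10, 29, 35,59,83.07 ] 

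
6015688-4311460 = 1704228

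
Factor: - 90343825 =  - 5^2*11^1*13^1 * 37^1*683^1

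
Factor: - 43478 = -2^1*21739^1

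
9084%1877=1576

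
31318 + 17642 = 48960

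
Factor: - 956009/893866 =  - 2^( - 1)*31^1*30839^1 *446933^( - 1)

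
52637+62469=115106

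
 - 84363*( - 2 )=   168726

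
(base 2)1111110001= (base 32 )VH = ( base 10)1009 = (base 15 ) 474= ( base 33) UJ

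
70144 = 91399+  -  21255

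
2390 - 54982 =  - 52592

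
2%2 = 0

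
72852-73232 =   -  380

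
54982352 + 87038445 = 142020797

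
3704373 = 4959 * 747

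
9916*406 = 4025896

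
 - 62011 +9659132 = 9597121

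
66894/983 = 68+50/983  =  68.05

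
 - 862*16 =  - 13792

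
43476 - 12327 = 31149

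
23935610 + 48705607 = 72641217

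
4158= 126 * 33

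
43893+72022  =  115915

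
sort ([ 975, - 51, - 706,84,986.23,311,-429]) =[ - 706, - 429,-51, 84, 311, 975, 986.23]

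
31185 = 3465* 9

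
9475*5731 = 54301225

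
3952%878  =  440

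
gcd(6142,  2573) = 83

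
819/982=819/982=0.83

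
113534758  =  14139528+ 99395230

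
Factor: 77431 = 77431^1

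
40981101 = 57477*713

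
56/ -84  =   - 2/3=- 0.67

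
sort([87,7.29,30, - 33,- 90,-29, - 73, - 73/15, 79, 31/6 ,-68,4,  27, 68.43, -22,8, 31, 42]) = [ - 90,-73, - 68, - 33, - 29, - 22, - 73/15,4,31/6,7.29,8,  27, 30,  31,42, 68.43, 79,87 ]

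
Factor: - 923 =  - 13^1*71^1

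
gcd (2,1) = 1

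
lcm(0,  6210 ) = 0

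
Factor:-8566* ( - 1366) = 2^2*683^1*4283^1= 11701156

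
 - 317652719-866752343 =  - 1184405062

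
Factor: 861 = 3^1*7^1  *41^1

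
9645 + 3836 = 13481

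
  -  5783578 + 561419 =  - 5222159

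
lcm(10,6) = 30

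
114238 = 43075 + 71163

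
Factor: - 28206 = - 2^1*3^2*1567^1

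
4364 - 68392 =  - 64028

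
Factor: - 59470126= - 2^1*29^1 * 1025347^1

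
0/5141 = 0 =0.00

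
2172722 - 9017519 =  - 6844797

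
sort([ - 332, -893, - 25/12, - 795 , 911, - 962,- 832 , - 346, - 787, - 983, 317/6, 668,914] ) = [- 983, -962 , - 893, - 832 , - 795 , - 787 , - 346, - 332, -25/12, 317/6,668,911,914]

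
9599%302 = 237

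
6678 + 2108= 8786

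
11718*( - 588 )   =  -6890184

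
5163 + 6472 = 11635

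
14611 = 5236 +9375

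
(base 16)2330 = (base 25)ea8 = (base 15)2A08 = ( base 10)9008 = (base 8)21460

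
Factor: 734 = 2^1*367^1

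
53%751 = 53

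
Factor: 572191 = 409^1*1399^1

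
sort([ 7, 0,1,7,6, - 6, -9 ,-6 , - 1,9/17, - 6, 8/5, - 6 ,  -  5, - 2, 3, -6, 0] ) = [ - 9, - 6,-6, - 6,-6, - 6, - 5, -2, - 1 , 0, 0, 9/17, 1, 8/5, 3,6,7, 7 ] 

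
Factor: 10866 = 2^1*3^1*1811^1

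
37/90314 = 37/90314 = 0.00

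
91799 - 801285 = - 709486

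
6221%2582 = 1057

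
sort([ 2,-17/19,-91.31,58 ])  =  [ - 91.31, - 17/19,2, 58 ]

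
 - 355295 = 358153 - 713448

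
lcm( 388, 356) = 34532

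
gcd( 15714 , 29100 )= 582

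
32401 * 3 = 97203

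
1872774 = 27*69362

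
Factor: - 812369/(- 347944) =2^( - 3)*23^ ( - 1)*31^(- 1 )*61^( - 1 )*661^1 * 1229^1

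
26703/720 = 2967/80 = 37.09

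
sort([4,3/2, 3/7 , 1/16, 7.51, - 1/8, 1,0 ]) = [ - 1/8, 0, 1/16 , 3/7,1, 3/2,4, 7.51 ]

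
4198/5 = 4198/5 = 839.60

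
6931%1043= 673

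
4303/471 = 9+64/471 = 9.14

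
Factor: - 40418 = - 2^1*7^1 *2887^1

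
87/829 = 87/829 =0.10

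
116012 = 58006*2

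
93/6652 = 93/6652 = 0.01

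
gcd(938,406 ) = 14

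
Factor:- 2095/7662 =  - 2^( - 1 )*3^( - 1)*5^1*419^1*1277^( - 1)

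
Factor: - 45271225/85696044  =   - 2^( - 2)*3^( - 1)*5^2 * 7^( - 1)*29^( - 1)*127^(-1)*277^( - 1 )*1033^1 * 1753^1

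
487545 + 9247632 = 9735177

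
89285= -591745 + 681030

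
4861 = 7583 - 2722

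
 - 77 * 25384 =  - 1954568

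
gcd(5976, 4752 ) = 72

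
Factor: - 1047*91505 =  - 3^1*5^1 * 349^1*18301^1 = - 95805735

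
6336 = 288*22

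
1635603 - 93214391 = -91578788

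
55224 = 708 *78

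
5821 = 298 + 5523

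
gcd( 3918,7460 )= 2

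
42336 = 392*108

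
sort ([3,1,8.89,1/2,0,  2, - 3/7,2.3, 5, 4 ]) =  [ - 3/7,0, 1/2,1,2, 2.3,3,4, 5,8.89]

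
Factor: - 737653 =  - 7^1*105379^1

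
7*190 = 1330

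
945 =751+194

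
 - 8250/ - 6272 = 1  +  989/3136 =1.32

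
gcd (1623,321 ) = 3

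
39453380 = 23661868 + 15791512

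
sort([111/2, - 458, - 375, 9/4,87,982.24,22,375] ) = [ - 458, - 375,  9/4, 22,111/2,87,375, 982.24 ]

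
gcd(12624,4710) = 6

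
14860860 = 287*51780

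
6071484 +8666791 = 14738275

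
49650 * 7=347550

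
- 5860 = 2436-8296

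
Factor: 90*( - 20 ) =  - 1800 = - 2^3*3^2*5^2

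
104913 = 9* 11657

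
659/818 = 659/818 = 0.81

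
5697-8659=  -  2962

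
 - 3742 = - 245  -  3497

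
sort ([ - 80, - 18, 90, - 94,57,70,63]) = [-94, - 80 , - 18, 57, 63, 70, 90 ]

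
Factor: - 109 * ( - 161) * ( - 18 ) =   -  315882 = - 2^1*3^2*7^1*23^1*109^1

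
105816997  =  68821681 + 36995316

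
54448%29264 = 25184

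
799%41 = 20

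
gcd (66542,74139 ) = 1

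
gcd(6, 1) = 1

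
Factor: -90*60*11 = -59400 = - 2^3 * 3^3*5^2*11^1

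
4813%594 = 61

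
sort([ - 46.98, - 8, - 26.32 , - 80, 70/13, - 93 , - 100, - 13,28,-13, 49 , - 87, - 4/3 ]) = [ - 100, - 93, - 87,-80, - 46.98, - 26.32, - 13, - 13, - 8,- 4/3,70/13,28, 49 ]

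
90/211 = 90/211 = 0.43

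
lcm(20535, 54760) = 164280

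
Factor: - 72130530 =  - 2^1  *  3^1*5^1*23^1 * 104537^1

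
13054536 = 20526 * 636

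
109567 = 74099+35468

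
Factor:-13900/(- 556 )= 25 = 5^2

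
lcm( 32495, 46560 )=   3119520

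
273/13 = 21= 21.00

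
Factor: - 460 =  - 2^2*5^1*23^1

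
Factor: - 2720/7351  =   - 2^5*5^1*17^1*7351^(-1 )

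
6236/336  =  18 + 47/84 =18.56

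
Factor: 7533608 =2^3*941701^1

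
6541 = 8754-2213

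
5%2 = 1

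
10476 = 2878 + 7598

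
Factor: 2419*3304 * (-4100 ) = -2^5*5^2*7^1*41^2*59^2= - 32768741600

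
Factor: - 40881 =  - 3^1 * 13627^1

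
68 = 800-732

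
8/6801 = 8/6801=0.00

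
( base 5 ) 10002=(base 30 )kr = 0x273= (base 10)627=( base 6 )2523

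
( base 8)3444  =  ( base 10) 1828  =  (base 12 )1084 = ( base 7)5221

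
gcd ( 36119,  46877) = 1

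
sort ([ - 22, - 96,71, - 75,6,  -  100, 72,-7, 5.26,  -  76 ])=[-100, - 96 ,  -  76, - 75,-22, - 7,  5.26, 6, 71, 72]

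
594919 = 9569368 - 8974449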